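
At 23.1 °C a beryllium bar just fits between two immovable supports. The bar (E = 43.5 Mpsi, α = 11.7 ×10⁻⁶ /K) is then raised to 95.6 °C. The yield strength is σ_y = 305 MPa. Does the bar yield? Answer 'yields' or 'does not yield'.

E = 43.5 Mpsi = 299.9 GPa.
ΔT = 72.50 K. Constrained thermal stress σ = E·α·ΔT = 299.9×10³ MPa × 11.7×10⁻⁶ × 72.50 = 254 MPa (compressive).
Compare to σ_y = 305 MPa: σ < σ_y, so it does not yield.

does not yield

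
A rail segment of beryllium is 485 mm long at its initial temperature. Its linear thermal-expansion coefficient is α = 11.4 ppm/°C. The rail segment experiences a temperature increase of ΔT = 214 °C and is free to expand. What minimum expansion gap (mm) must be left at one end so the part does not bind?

1.18 mm

ΔL = α·L₀·ΔT = 11.4×10⁻⁶ × 485 mm × 214.0 K = 1.18 mm.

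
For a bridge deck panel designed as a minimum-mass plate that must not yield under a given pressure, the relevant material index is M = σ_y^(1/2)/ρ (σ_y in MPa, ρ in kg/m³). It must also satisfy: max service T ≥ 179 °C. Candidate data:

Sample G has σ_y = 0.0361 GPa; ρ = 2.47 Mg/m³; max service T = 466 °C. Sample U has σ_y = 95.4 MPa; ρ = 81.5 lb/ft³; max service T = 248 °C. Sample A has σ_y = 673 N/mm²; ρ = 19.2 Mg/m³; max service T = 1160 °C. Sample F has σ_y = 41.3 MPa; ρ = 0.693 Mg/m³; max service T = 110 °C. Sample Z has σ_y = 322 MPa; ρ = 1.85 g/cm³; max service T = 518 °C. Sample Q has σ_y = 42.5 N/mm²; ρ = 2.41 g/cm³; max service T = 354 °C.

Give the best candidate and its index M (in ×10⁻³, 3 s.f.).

sample Z, M = 9.70×10⁻³

Screen on constraints: max service T ≥ 179 °C. Survivors: sample G, sample U, sample A, sample Z, sample Q.
After converting to SI:
  sample G: σ_y = 36.10 MPa, ρ = 2470 kg/m³
  sample U: σ_y = 95.40 MPa, ρ = 1306 kg/m³
  sample A: σ_y = 673.0 MPa, ρ = 19200 kg/m³
  sample Z: σ_y = 322.0 MPa, ρ = 1850 kg/m³
  sample Q: σ_y = 42.50 MPa, ρ = 2410 kg/m³
  sample Z: M = 9.70×10⁻³
  sample U: M = 7.48×10⁻³
  sample Q: M = 2.71×10⁻³
  sample G: M = 2.43×10⁻³
  sample A: M = 1.35×10⁻³
Highest index: sample Z.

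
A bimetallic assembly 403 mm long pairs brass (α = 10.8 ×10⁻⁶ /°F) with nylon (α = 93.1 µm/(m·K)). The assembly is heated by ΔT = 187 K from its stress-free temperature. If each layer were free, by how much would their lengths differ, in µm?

5550 µm

brass: α = 10.8×10⁻⁶/°F × 9/5 = 19.4×10⁻⁶/K.
Δα = |19.4 − 93.1|×10⁻⁶/K = 73.7×10⁻⁶/K.
ΔL_mismatch = Δα·L·ΔT = 73.7×10⁻⁶ × 403.0 mm × 187.0 K = 5550 µm.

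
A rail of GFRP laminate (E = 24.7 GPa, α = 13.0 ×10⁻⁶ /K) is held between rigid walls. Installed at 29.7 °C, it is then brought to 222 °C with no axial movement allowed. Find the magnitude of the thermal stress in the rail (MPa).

61.7 MPa

ΔT = 192.3 K. Constrained thermal stress σ = E·α·ΔT = 24.70×10³ MPa × 13.0×10⁻⁶ × 192.3 = 61.7 MPa (compressive).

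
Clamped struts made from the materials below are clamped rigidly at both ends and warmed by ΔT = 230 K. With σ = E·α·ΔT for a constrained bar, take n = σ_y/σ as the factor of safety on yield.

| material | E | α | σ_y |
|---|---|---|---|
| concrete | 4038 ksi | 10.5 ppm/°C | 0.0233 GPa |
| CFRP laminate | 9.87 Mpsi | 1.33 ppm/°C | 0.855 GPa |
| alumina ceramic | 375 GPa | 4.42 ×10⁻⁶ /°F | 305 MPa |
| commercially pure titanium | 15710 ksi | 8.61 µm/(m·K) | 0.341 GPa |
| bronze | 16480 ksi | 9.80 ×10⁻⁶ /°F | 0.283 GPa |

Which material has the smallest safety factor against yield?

In consistent units (E in GPa, α in ×10⁻⁶/K, σ_y in MPa):
  concrete: E = 27.84, α = 10.5, σ_y = 23.30 → σ = 67.2 MPa, n = 0.347
  CFRP laminate: E = 68.05, α = 1.33, σ_y = 855.0 → σ = 20.8 MPa, n = 41.1
  alumina ceramic: E = 375.0, α = 7.96, σ_y = 305.0 → σ = 686 MPa, n = 0.444
  commercially pure titanium: E = 108.3, α = 8.61, σ_y = 341.0 → σ = 214 MPa, n = 1.59
  bronze: E = 113.6, α = 17.6, σ_y = 283.0 → σ = 461 MPa, n = 0.614
Concrete has the lowest safety factor, n = 0.347.

concrete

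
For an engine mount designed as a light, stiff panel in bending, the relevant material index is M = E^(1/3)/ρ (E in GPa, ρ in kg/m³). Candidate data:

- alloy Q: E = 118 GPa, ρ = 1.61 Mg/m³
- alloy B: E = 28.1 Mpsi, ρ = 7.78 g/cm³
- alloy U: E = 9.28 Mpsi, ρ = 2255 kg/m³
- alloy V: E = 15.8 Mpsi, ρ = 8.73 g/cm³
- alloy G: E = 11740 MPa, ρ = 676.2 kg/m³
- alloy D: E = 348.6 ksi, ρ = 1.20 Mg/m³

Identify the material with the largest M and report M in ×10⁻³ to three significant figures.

Convert each candidate to consistent units, then evaluate M:
  alloy Q: E = 118.0 GPa, ρ = 1610 kg/m³
  alloy B: E = 193.7 GPa, ρ = 7780 kg/m³
  alloy U: E = 63.98 GPa, ρ = 2255 kg/m³
  alloy V: E = 108.9 GPa, ρ = 8730 kg/m³
  alloy G: E = 11.74 GPa, ρ = 676.2 kg/m³
  alloy D: E = 2.404 GPa, ρ = 1200 kg/m³
  alloy G: M = 3.36×10⁻³
  alloy Q: M = 3.05×10⁻³
  alloy U: M = 1.77×10⁻³
  alloy D: M = 1.12×10⁻³
  alloy B: M = 0.744×10⁻³
  alloy V: M = 0.547×10⁻³
Alloy G has the largest M.

alloy G, M = 3.36×10⁻³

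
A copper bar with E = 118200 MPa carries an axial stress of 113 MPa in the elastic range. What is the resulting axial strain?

E = 118200 MPa = 118.2 GPa = 118200 MPa.
ε = σ/E = 113 / 118200 = 9.56×10⁻⁴.

9.56×10⁻⁴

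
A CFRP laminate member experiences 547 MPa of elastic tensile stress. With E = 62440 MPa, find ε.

8.76×10⁻³

E = 62440 MPa = 62.44 GPa = 62440 MPa.
ε = σ/E = 547 / 62440 = 8.76×10⁻³.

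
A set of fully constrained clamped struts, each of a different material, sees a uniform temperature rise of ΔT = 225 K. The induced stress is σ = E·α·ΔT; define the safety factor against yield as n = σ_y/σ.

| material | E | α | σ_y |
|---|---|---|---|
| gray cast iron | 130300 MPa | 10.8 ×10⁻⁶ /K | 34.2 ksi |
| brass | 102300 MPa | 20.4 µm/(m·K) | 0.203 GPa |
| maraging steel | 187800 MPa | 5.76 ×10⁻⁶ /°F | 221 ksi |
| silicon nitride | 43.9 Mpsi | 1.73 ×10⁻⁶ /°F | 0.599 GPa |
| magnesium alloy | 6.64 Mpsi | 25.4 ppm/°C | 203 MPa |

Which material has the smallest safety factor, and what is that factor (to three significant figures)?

brass, n = 0.432

Per material, after unit conversion:
  gray cast iron: E = 130.3, α = 10.8, σ_y = 235.8 → σ = 317 MPa, n = 0.745
  brass: E = 102.3, α = 20.4, σ_y = 203.0 → σ = 470 MPa, n = 0.432
  maraging steel: E = 187.8, α = 10.4, σ_y = 1524 → σ = 438 MPa, n = 3.48
  silicon nitride: E = 302.7, α = 3.11, σ_y = 599.0 → σ = 212 MPa, n = 2.82
  magnesium alloy: E = 45.78, α = 25.4, σ_y = 203.0 → σ = 262 MPa, n = 0.776
Smallest n: brass with n = 0.432.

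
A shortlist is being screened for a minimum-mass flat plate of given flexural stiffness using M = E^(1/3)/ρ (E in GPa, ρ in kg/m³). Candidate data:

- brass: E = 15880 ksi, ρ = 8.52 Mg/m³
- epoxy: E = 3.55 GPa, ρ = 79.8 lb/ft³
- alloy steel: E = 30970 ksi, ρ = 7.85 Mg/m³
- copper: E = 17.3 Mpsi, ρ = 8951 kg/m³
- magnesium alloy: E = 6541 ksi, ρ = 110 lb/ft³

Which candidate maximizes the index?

In SI units:
  brass: E = 109.5 GPa, ρ = 8520 kg/m³
  epoxy: E = 3.550 GPa, ρ = 1278 kg/m³
  alloy steel: E = 213.5 GPa, ρ = 7850 kg/m³
  copper: E = 119.3 GPa, ρ = 8951 kg/m³
  magnesium alloy: E = 45.10 GPa, ρ = 1762 kg/m³
  magnesium alloy: M = 2.02×10⁻³
  epoxy: M = 1.19×10⁻³
  alloy steel: M = 0.761×10⁻³
  brass: M = 0.562×10⁻³
  copper: M = 0.550×10⁻³
The maximum is for magnesium alloy.

magnesium alloy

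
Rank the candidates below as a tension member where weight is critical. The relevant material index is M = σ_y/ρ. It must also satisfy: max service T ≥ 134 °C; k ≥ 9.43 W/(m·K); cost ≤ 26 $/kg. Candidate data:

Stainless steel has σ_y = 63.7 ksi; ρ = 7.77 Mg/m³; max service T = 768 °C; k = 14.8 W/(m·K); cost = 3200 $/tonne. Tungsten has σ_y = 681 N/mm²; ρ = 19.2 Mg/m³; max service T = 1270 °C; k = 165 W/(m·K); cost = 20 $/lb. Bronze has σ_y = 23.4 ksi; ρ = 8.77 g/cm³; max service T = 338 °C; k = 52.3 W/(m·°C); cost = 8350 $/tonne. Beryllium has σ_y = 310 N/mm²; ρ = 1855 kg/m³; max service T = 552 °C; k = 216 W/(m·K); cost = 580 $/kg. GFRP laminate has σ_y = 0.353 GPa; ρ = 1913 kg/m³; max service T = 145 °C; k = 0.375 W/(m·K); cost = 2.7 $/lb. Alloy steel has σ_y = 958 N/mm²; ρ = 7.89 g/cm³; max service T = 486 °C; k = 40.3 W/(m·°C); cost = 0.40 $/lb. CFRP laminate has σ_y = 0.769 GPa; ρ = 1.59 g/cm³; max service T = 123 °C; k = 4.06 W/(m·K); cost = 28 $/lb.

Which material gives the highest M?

alloy steel

Screen on constraints: max service T ≥ 134 °C; k ≥ 9.43 W/(m·K); cost ≤ 26 $/kg. Survivors: stainless steel, bronze, alloy steel.
Convert each candidate to consistent units, then evaluate M:
  stainless steel: σ_y = 439.2 MPa, ρ = 7770 kg/m³
  bronze: σ_y = 161.3 MPa, ρ = 8770 kg/m³
  alloy steel: σ_y = 958.0 MPa, ρ = 7890 kg/m³
  alloy steel: M = 121 kN·m/kg
  stainless steel: M = 56.5 kN·m/kg
  bronze: M = 18.4 kN·m/kg
Alloy steel ranks first.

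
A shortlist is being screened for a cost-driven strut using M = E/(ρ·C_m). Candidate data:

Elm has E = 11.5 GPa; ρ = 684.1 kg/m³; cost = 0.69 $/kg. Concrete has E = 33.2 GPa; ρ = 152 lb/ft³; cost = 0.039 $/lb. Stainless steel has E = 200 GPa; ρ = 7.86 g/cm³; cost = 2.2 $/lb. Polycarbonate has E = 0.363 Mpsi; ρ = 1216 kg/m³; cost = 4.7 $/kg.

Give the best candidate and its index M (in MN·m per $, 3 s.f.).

concrete, M = 159 MN·m per $

Normalizing units and computing the index:
  elm: E = 11.50 GPa, ρ = 684.1 kg/m³, cost = 0.6900 $/kg
  concrete: E = 33.20 GPa, ρ = 2435 kg/m³, cost = 0.08598 $/kg
  stainless steel: E = 200.0 GPa, ρ = 7860 kg/m³, cost = 4.850 $/kg
  polycarbonate: E = 2.503 GPa, ρ = 1216 kg/m³, cost = 4.700 $/kg
  concrete: M = 159 MN·m per $
  elm: M = 24.4 MN·m per $
  stainless steel: M = 5.25 MN·m per $
  polycarbonate: M = 0.438 MN·m per $
Concrete ranks first.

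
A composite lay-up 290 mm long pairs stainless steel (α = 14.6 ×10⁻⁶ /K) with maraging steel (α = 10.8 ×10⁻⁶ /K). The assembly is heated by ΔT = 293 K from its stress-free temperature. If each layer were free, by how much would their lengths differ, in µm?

Δα = |14.6 − 10.8|×10⁻⁶/K = 3.80×10⁻⁶/K.
ΔL_mismatch = Δα·L·ΔT = 3.80×10⁻⁶ × 290.0 mm × 293.0 K = 323 µm.

323 µm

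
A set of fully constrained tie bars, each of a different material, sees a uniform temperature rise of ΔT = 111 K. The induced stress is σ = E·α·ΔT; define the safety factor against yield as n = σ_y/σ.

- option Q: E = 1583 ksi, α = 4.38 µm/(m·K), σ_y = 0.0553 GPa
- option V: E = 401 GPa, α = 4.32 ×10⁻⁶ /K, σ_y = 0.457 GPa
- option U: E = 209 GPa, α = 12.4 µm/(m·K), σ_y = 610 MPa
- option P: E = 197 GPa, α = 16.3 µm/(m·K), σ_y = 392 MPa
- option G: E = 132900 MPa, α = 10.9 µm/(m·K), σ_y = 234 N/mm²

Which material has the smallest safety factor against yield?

Per material, after unit conversion:
  option Q: E = 10.91, α = 4.38, σ_y = 55.30 → σ = 5.31 MPa, n = 10.4
  option V: E = 401.0, α = 4.32, σ_y = 457.0 → σ = 192 MPa, n = 2.38
  option U: E = 209.0, α = 12.4, σ_y = 610.0 → σ = 288 MPa, n = 2.12
  option P: E = 197.0, α = 16.3, σ_y = 392.0 → σ = 356 MPa, n = 1.10
  option G: E = 132.9, α = 10.9, σ_y = 234.0 → σ = 161 MPa, n = 1.46
Option P has the lowest safety factor, n = 1.10.

option P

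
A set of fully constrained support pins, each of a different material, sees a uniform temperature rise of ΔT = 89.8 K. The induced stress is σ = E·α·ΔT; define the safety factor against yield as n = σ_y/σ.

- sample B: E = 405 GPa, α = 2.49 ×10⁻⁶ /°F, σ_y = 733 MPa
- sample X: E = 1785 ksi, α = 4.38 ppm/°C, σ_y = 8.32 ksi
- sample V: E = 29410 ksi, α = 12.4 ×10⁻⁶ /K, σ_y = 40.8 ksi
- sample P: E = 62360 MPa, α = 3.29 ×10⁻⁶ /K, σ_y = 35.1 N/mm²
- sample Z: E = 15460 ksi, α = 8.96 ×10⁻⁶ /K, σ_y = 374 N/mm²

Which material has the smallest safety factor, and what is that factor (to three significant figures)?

sample V, n = 1.25

With everything in SI (GPa, ×10⁻⁶/K, MPa):
  sample B: E = 405.0, α = 4.48, σ_y = 733.0 → σ = 163 MPa, n = 4.50
  sample X: E = 12.31, α = 4.38, σ_y = 57.36 → σ = 4.84 MPa, n = 11.9
  sample V: E = 202.8, α = 12.4, σ_y = 281.3 → σ = 226 MPa, n = 1.25
  sample P: E = 62.36, α = 3.29, σ_y = 35.10 → σ = 18.4 MPa, n = 1.91
  sample Z: E = 106.6, α = 8.96, σ_y = 374.0 → σ = 85.8 MPa, n = 4.36
Smallest n: sample V with n = 1.25.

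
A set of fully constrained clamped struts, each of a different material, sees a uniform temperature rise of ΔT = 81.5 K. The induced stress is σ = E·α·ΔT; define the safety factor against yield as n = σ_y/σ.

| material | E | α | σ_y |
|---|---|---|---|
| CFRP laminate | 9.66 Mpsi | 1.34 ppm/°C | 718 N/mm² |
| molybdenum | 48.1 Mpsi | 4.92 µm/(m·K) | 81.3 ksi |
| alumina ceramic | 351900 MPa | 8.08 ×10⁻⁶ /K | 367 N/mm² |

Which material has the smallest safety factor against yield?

With everything in SI (GPa, ×10⁻⁶/K, MPa):
  CFRP laminate: E = 66.60, α = 1.34, σ_y = 718.0 → σ = 7.27 MPa, n = 98.7
  molybdenum: E = 331.6, α = 4.92, σ_y = 560.5 → σ = 133 MPa, n = 4.22
  alumina ceramic: E = 351.9, α = 8.08, σ_y = 367.0 → σ = 232 MPa, n = 1.58
The minimum is alumina ceramic at n = 1.58.

alumina ceramic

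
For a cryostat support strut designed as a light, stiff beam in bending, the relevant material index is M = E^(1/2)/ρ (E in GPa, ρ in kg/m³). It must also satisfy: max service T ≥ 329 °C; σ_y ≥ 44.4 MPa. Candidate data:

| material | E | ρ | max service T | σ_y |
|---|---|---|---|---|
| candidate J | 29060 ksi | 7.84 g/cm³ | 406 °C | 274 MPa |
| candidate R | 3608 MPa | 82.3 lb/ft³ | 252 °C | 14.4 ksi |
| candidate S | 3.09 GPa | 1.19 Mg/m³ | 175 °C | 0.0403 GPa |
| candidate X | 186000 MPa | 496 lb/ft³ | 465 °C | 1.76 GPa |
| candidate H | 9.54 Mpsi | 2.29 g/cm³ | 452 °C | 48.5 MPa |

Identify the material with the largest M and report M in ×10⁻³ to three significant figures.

Screen on constraints: max service T ≥ 329 °C; σ_y ≥ 44.4 MPa. Survivors: candidate J, candidate X, candidate H.
Putting every candidate on a common basis:
  candidate J: E = 200.4 GPa, ρ = 7840 kg/m³
  candidate X: E = 186.0 GPa, ρ = 7945 kg/m³
  candidate H: E = 65.78 GPa, ρ = 2290 kg/m³
  candidate H: M = 3.54×10⁻³
  candidate J: M = 1.81×10⁻³
  candidate X: M = 1.72×10⁻³
Highest index: candidate H.

candidate H, M = 3.54×10⁻³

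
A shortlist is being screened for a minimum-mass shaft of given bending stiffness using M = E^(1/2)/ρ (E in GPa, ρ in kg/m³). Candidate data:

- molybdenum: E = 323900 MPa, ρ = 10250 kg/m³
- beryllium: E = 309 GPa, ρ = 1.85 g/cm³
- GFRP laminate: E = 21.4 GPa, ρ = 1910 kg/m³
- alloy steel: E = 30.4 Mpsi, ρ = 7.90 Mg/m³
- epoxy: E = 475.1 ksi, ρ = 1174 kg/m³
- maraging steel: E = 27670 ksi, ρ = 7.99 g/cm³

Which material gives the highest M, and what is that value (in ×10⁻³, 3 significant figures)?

beryllium, M = 9.50×10⁻³

Convert each candidate to consistent units, then evaluate M:
  molybdenum: E = 323.9 GPa, ρ = 10250 kg/m³
  beryllium: E = 309.0 GPa, ρ = 1850 kg/m³
  GFRP laminate: E = 21.40 GPa, ρ = 1910 kg/m³
  alloy steel: E = 209.6 GPa, ρ = 7900 kg/m³
  epoxy: E = 3.276 GPa, ρ = 1174 kg/m³
  maraging steel: E = 190.8 GPa, ρ = 7990 kg/m³
  beryllium: M = 9.50×10⁻³
  GFRP laminate: M = 2.42×10⁻³
  alloy steel: M = 1.83×10⁻³
  molybdenum: M = 1.76×10⁻³
  maraging steel: M = 1.73×10⁻³
  epoxy: M = 1.54×10⁻³
The maximum is for beryllium.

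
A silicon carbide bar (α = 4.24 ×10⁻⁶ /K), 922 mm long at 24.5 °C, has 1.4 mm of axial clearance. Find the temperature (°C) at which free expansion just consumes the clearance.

383 °C

α·L₀·ΔT = 1.4 mm ⇒ ΔT = 1.4 / (4.24×10⁻⁶ × 922.0) = 358.1 K.
T = 24.5 + 358.1 = 382.6 °C.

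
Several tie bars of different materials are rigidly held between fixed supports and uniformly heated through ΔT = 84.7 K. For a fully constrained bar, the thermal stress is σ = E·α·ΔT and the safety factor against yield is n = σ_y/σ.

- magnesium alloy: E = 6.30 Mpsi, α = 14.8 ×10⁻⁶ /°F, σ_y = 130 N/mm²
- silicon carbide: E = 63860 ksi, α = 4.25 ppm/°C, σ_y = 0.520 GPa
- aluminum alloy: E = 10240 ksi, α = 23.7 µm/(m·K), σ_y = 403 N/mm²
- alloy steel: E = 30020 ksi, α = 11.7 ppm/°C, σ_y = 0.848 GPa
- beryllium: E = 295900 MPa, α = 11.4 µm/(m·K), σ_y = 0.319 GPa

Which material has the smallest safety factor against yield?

beryllium

With everything in SI (GPa, ×10⁻⁶/K, MPa):
  magnesium alloy: E = 43.44, α = 26.6, σ_y = 130.0 → σ = 98.0 MPa, n = 1.33
  silicon carbide: E = 440.3, α = 4.25, σ_y = 520.0 → σ = 158 MPa, n = 3.28
  aluminum alloy: E = 70.60, α = 23.7, σ_y = 403.0 → σ = 142 MPa, n = 2.84
  alloy steel: E = 207.0, α = 11.7, σ_y = 848.0 → σ = 205 MPa, n = 4.13
  beryllium: E = 295.9, α = 11.4, σ_y = 319.0 → σ = 286 MPa, n = 1.12
Smallest n: beryllium with n = 1.12.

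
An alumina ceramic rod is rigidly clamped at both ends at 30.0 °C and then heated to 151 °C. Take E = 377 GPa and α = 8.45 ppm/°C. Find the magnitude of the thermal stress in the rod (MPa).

ΔT = 121.0 K. Constrained thermal stress σ = E·α·ΔT = 377.0×10³ MPa × 8.45×10⁻⁶ × 121.0 = 385 MPa (compressive).

385 MPa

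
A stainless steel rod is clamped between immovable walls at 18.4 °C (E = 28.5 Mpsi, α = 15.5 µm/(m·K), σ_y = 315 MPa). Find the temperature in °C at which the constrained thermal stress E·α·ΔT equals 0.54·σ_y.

74.2 °C

E = 28.5 Mpsi = 196.5 GPa.
E·α·ΔT = 170.1 MPa ⇒ ΔT = 170.1 / (196.5×10³ × 15.5×10⁻⁶) = 55.85 K.
T = 18.4 + 55.85 = 74.25 °C.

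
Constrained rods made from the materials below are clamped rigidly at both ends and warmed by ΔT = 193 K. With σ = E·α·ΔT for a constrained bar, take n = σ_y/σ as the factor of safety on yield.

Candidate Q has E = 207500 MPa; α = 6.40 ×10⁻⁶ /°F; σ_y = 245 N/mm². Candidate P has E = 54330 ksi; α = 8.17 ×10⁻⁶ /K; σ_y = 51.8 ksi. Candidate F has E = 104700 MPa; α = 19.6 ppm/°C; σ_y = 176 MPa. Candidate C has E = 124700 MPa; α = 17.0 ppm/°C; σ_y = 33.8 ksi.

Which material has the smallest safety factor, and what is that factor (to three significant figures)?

candidate F, n = 0.444

In consistent units (E in GPa, α in ×10⁻⁶/K, σ_y in MPa):
  candidate Q: E = 207.5, α = 11.5, σ_y = 245.0 → σ = 461 MPa, n = 0.531
  candidate P: E = 374.6, α = 8.17, σ_y = 357.1 → σ = 591 MPa, n = 0.605
  candidate F: E = 104.7, α = 19.6, σ_y = 176.0 → σ = 396 MPa, n = 0.444
  candidate C: E = 124.7, α = 17.0, σ_y = 233.0 → σ = 409 MPa, n = 0.570
Candidate F has the lowest safety factor, n = 0.444.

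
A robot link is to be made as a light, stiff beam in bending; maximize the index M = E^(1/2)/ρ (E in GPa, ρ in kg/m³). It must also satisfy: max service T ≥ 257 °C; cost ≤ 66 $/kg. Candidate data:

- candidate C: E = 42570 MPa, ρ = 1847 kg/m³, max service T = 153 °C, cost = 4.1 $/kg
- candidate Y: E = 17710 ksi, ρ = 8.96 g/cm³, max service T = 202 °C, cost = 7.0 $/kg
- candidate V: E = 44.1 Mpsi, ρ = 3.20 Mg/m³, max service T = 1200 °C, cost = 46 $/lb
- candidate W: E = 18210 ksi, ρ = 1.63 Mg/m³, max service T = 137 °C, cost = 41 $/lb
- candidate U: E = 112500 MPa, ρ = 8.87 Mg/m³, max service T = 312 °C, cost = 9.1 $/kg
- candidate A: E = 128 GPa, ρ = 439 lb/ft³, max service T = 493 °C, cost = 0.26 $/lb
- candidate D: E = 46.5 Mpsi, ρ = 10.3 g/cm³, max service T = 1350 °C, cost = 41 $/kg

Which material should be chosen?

Screen on constraints: max service T ≥ 257 °C; cost ≤ 66 $/kg. Survivors: candidate U, candidate A, candidate D.
In SI units:
  candidate U: E = 112.5 GPa, ρ = 8870 kg/m³
  candidate A: E = 128.0 GPa, ρ = 7032 kg/m³
  candidate D: E = 320.6 GPa, ρ = 10300 kg/m³
  candidate D: M = 1.74×10⁻³
  candidate A: M = 1.61×10⁻³
  candidate U: M = 1.20×10⁻³
Candidate D has the largest M.

candidate D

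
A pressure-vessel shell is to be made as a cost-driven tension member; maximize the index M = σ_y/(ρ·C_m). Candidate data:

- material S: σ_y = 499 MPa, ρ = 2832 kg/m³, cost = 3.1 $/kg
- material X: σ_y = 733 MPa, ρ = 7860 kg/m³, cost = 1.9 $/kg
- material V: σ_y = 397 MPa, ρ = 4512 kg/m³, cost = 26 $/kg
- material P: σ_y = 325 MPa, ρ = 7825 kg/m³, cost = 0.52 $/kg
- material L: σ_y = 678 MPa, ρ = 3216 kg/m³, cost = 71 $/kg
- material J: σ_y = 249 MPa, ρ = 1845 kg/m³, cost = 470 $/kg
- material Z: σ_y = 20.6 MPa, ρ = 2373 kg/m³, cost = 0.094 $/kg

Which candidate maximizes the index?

Computing M directly (units already consistent):
  material Z: M = 92.4 kN·m per $
  material P: M = 79.9 kN·m per $
  material S: M = 56.8 kN·m per $
  material X: M = 49.1 kN·m per $
  material V: M = 3.38 kN·m per $
  material L: M = 2.97 kN·m per $
  material J: M = 0.287 kN·m per $
Highest index: material Z.

material Z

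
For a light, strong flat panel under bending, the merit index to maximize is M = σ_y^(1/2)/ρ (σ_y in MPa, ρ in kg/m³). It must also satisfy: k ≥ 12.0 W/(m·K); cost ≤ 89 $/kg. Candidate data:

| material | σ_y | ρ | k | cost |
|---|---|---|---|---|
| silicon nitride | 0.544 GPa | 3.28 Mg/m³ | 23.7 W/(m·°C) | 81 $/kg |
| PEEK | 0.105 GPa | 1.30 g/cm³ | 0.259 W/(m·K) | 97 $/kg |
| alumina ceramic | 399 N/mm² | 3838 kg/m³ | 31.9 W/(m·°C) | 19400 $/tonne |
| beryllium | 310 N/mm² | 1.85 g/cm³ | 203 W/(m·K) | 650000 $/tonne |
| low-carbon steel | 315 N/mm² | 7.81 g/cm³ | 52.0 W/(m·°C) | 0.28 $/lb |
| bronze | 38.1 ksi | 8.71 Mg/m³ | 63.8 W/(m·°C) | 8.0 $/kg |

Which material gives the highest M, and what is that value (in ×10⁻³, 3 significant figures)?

silicon nitride, M = 7.11×10⁻³

Screen on constraints: k ≥ 12.0 W/(m·K); cost ≤ 89 $/kg. Survivors: silicon nitride, alumina ceramic, low-carbon steel, bronze.
After converting to SI:
  silicon nitride: σ_y = 544.0 MPa, ρ = 3280 kg/m³
  alumina ceramic: σ_y = 399.0 MPa, ρ = 3838 kg/m³
  low-carbon steel: σ_y = 315.0 MPa, ρ = 7810 kg/m³
  bronze: σ_y = 262.7 MPa, ρ = 8710 kg/m³
  silicon nitride: M = 7.11×10⁻³
  alumina ceramic: M = 5.20×10⁻³
  low-carbon steel: M = 2.27×10⁻³
  bronze: M = 1.86×10⁻³
Silicon nitride ranks first.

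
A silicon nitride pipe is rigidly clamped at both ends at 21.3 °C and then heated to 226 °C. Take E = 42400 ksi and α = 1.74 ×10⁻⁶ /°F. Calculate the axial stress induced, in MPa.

187 MPa

E = 42400 ksi = 292.3 GPa.
α = 1.74×10⁻⁶/°F × 9/5 = 3.13×10⁻⁶/K.
ΔT = 204.7 K. Constrained thermal stress σ = E·α·ΔT = 292.3×10³ MPa × 3.13×10⁻⁶ × 204.7 = 187 MPa (compressive).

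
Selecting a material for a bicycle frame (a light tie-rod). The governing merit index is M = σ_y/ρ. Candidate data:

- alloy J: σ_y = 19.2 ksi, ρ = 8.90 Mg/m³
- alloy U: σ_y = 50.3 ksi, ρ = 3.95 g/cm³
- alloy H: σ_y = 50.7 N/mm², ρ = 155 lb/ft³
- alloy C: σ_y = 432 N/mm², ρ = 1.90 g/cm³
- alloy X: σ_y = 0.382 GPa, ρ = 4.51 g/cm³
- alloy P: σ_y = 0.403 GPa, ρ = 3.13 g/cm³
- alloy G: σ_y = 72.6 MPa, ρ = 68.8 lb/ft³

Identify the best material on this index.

alloy C

Normalizing units and computing the index:
  alloy J: σ_y = 132.4 MPa, ρ = 8900 kg/m³
  alloy U: σ_y = 346.8 MPa, ρ = 3950 kg/m³
  alloy H: σ_y = 50.70 MPa, ρ = 2483 kg/m³
  alloy C: σ_y = 432.0 MPa, ρ = 1900 kg/m³
  alloy X: σ_y = 382.0 MPa, ρ = 4510 kg/m³
  alloy P: σ_y = 403.0 MPa, ρ = 3130 kg/m³
  alloy G: σ_y = 72.60 MPa, ρ = 1102 kg/m³
  alloy C: M = 227 kN·m/kg
  alloy P: M = 129 kN·m/kg
  alloy U: M = 87.8 kN·m/kg
  alloy X: M = 84.7 kN·m/kg
  alloy G: M = 65.9 kN·m/kg
  alloy H: M = 20.4 kN·m/kg
  alloy J: M = 14.9 kN·m/kg
The maximum is for alloy C.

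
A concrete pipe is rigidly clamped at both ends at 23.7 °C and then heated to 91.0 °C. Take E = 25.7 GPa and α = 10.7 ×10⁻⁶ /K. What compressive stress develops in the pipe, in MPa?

ΔT = 67.30 K. Constrained thermal stress σ = E·α·ΔT = 25.70×10³ MPa × 10.7×10⁻⁶ × 67.30 = 18.5 MPa (compressive).

18.5 MPa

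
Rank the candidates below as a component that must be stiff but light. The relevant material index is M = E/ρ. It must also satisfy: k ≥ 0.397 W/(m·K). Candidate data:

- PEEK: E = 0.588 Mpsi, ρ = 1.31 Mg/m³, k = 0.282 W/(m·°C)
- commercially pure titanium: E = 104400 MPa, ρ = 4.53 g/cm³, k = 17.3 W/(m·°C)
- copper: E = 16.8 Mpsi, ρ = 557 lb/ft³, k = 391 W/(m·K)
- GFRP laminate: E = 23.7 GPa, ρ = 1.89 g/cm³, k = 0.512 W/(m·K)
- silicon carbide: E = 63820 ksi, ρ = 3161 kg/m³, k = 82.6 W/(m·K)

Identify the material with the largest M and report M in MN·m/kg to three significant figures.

Screen on constraints: k ≥ 0.397 W/(m·K). Survivors: commercially pure titanium, copper, GFRP laminate, silicon carbide.
Normalizing units and computing the index:
  commercially pure titanium: E = 104.4 GPa, ρ = 4530 kg/m³
  copper: E = 115.8 GPa, ρ = 8922 kg/m³
  GFRP laminate: E = 23.70 GPa, ρ = 1890 kg/m³
  silicon carbide: E = 440.0 GPa, ρ = 3161 kg/m³
  silicon carbide: M = 139 MN·m/kg
  commercially pure titanium: M = 23.0 MN·m/kg
  copper: M = 13.0 MN·m/kg
  GFRP laminate: M = 12.5 MN·m/kg
Silicon carbide ranks first.

silicon carbide, M = 139 MN·m/kg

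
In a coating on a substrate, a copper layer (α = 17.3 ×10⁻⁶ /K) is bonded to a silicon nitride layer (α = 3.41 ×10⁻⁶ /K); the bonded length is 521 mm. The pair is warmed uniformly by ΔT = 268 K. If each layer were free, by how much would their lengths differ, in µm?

Δα = |17.3 − 3.41|×10⁻⁶/K = 13.9×10⁻⁶/K.
ΔL_mismatch = Δα·L·ΔT = 13.9×10⁻⁶ × 521.0 mm × 268.0 K = 1940 µm.

1940 µm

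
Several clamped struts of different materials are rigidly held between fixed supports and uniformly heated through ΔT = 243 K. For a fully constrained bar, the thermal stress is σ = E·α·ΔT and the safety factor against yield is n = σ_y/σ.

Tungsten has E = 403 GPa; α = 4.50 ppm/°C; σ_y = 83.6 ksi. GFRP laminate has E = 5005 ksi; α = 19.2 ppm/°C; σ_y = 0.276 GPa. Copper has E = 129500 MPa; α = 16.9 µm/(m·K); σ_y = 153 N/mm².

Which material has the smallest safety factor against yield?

copper

Converting E to GPa, α to ×10⁻⁶/K, σ_y to MPa, then σ and n for each:
  tungsten: E = 403.0, α = 4.50, σ_y = 576.4 → σ = 441 MPa, n = 1.31
  GFRP laminate: E = 34.51, α = 19.2, σ_y = 276.0 → σ = 161 MPa, n = 1.71
  copper: E = 129.5, α = 16.9, σ_y = 153.0 → σ = 532 MPa, n = 0.288
Smallest n: copper with n = 0.288.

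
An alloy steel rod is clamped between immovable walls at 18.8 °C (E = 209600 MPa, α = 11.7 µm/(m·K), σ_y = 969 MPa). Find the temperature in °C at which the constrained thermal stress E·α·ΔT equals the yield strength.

E = 209600 MPa = 209.6 GPa.
E·α·ΔT = 969.0 MPa ⇒ ΔT = 969.0 / (209.6×10³ × 11.7×10⁻⁶) = 395.1 K.
T = 18.8 + 395.1 = 413.9 °C.

414 °C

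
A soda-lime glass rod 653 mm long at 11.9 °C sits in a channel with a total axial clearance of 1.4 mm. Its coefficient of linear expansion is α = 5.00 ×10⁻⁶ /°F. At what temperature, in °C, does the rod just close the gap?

α = 5.00×10⁻⁶/°F × 9/5 = 9.00×10⁻⁶/K.
α·L₀·ΔT = 1.4 mm ⇒ ΔT = 1.4 / (9.00×10⁻⁶ × 653.0) = 238.2 K.
T = 11.9 + 238.2 = 250.1 °C.

250 °C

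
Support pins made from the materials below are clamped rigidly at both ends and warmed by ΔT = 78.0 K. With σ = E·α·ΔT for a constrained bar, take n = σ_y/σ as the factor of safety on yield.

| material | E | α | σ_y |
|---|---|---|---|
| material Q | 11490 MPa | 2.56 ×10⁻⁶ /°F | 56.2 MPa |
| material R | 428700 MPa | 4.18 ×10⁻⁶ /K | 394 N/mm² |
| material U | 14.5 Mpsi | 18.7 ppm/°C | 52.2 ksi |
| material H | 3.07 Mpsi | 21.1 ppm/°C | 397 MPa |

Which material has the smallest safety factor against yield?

material U

With everything in SI (GPa, ×10⁻⁶/K, MPa):
  material Q: E = 11.49, α = 4.61, σ_y = 56.20 → σ = 4.13 MPa, n = 13.6
  material R: E = 428.7, α = 4.18, σ_y = 394.0 → σ = 140 MPa, n = 2.82
  material U: E = 99.97, α = 18.7, σ_y = 359.9 → σ = 146 MPa, n = 2.47
  material H: E = 21.17, α = 21.1, σ_y = 397.0 → σ = 34.8 MPa, n = 11.4
Material U has the lowest safety factor, n = 2.47.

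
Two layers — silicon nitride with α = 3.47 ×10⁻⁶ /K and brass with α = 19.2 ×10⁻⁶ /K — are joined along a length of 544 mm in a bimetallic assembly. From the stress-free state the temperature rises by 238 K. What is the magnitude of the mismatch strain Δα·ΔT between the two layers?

Δα = |3.47 − 19.2|×10⁻⁶/K = 15.7×10⁻⁶/K.
Mismatch strain = Δα·ΔT = 15.7×10⁻⁶ × 238.0 = 3.74×10⁻³.

3.74×10⁻³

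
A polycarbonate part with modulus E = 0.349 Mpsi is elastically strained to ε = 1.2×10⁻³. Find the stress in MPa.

E = 0.349 Mpsi = 2.406 GPa.
σ = E·ε = 2406 MPa × 1.2×10⁻³ = 2.89 MPa.

2.89 MPa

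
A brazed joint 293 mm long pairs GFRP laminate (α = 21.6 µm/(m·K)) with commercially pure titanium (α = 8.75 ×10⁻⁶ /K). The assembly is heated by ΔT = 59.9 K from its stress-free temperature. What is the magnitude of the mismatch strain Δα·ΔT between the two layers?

7.70×10⁻⁴

Δα = |21.6 − 8.75|×10⁻⁶/K = 12.9×10⁻⁶/K.
Mismatch strain = Δα·ΔT = 12.9×10⁻⁶ × 59.9 = 7.70×10⁻⁴.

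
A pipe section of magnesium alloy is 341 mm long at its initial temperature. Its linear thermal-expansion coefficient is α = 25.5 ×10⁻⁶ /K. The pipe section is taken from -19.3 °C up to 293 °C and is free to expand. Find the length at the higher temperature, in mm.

343.72 mm

ΔT = 293 − (-19.3) = 312.3 K.
ΔL = α·L₀·ΔT = 25.5×10⁻⁶ × 341 mm × 312.3 K = 2.72 mm.
L = L₀ + ΔL = 341 + 2.72 = 343.72 mm.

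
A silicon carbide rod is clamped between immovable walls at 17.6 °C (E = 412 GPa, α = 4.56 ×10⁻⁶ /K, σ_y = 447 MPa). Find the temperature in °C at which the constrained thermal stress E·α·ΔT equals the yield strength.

256 °C

E·α·ΔT = 447.0 MPa ⇒ ΔT = 447.0 / (412.0×10³ × 4.56×10⁻⁶) = 237.9 K.
T = 17.6 + 237.9 = 255.5 °C.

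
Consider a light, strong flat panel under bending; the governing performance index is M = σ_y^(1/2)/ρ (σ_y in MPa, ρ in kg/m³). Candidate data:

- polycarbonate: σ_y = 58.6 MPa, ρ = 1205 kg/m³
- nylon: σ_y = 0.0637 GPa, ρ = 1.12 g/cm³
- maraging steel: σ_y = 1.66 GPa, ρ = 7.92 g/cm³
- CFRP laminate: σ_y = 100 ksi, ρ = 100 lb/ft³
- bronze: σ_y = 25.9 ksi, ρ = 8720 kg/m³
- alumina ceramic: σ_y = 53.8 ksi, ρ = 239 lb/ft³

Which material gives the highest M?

CFRP laminate

Convert each candidate to consistent units, then evaluate M:
  polycarbonate: σ_y = 58.60 MPa, ρ = 1205 kg/m³
  nylon: σ_y = 63.70 MPa, ρ = 1120 kg/m³
  maraging steel: σ_y = 1660 MPa, ρ = 7920 kg/m³
  CFRP laminate: σ_y = 689.5 MPa, ρ = 1602 kg/m³
  bronze: σ_y = 178.6 MPa, ρ = 8720 kg/m³
  alumina ceramic: σ_y = 370.9 MPa, ρ = 3828 kg/m³
  CFRP laminate: M = 16.4×10⁻³
  nylon: M = 7.13×10⁻³
  polycarbonate: M = 6.35×10⁻³
  maraging steel: M = 5.14×10⁻³
  alumina ceramic: M = 5.03×10⁻³
  bronze: M = 1.53×10⁻³
CFRP laminate has the largest M.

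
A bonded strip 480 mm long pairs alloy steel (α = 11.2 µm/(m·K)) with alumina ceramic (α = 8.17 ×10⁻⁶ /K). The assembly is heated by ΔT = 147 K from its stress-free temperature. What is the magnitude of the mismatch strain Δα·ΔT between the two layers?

Δα = |11.2 − 8.17|×10⁻⁶/K = 3.03×10⁻⁶/K.
Mismatch strain = Δα·ΔT = 3.03×10⁻⁶ × 147.0 = 4.45×10⁻⁴.

4.45×10⁻⁴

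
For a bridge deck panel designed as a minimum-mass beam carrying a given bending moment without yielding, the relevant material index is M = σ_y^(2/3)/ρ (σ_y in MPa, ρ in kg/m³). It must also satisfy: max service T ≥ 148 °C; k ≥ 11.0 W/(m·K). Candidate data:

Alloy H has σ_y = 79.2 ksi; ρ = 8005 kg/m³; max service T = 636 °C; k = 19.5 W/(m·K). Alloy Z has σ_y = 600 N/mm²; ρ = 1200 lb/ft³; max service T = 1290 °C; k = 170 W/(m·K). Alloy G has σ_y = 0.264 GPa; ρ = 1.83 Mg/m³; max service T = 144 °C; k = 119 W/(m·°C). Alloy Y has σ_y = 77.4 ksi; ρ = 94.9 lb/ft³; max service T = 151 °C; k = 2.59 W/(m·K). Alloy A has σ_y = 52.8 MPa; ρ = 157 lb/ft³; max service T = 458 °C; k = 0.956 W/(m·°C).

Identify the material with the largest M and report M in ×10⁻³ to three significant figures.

Screen on constraints: max service T ≥ 148 °C; k ≥ 11.0 W/(m·K). Survivors: alloy H, alloy Z.
Putting every candidate on a common basis:
  alloy H: σ_y = 546.1 MPa, ρ = 8005 kg/m³
  alloy Z: σ_y = 600.0 MPa, ρ = 19220 kg/m³
  alloy H: M = 8.35×10⁻³
  alloy Z: M = 3.70×10⁻³
Alloy H ranks first.

alloy H, M = 8.35×10⁻³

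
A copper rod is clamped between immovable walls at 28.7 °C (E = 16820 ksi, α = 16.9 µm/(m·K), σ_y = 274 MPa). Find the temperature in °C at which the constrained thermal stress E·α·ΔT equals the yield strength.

E = 16820 ksi = 116.0 GPa.
E·α·ΔT = 274.0 MPa ⇒ ΔT = 274.0 / (116.0×10³ × 16.9×10⁻⁶) = 139.8 K.
T = 28.7 + 139.8 = 168.5 °C.

169 °C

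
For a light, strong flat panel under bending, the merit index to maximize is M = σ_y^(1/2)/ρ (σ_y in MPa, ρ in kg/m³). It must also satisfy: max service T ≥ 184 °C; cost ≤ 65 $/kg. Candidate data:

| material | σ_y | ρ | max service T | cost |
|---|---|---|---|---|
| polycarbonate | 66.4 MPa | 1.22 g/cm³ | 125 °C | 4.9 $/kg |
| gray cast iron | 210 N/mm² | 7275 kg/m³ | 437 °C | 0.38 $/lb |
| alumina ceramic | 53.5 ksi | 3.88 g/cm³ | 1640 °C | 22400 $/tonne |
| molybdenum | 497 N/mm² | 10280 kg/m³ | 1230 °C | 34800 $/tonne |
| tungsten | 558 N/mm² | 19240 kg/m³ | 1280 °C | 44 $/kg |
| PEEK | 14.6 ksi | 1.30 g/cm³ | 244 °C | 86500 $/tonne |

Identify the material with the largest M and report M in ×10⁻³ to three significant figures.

alumina ceramic, M = 4.95×10⁻³

Screen on constraints: max service T ≥ 184 °C; cost ≤ 65 $/kg. Survivors: gray cast iron, alumina ceramic, molybdenum, tungsten.
Convert each candidate to consistent units, then evaluate M:
  gray cast iron: σ_y = 210.0 MPa, ρ = 7275 kg/m³
  alumina ceramic: σ_y = 368.9 MPa, ρ = 3880 kg/m³
  molybdenum: σ_y = 497.0 MPa, ρ = 10280 kg/m³
  tungsten: σ_y = 558.0 MPa, ρ = 19240 kg/m³
  alumina ceramic: M = 4.95×10⁻³
  molybdenum: M = 2.17×10⁻³
  gray cast iron: M = 1.99×10⁻³
  tungsten: M = 1.23×10⁻³
Alumina ceramic ranks first.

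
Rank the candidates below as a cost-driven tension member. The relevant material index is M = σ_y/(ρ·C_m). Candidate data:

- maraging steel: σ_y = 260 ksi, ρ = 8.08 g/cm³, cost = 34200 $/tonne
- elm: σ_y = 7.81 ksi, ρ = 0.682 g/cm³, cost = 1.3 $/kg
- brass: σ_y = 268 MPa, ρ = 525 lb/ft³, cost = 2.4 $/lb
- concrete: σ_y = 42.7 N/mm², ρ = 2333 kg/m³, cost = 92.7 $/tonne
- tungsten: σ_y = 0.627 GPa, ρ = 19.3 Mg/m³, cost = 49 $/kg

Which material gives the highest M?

concrete

After converting to SI:
  maraging steel: σ_y = 1793 MPa, ρ = 8080 kg/m³, cost = 34.20 $/kg
  elm: σ_y = 53.85 MPa, ρ = 682.0 kg/m³, cost = 1.300 $/kg
  brass: σ_y = 268.0 MPa, ρ = 8410 kg/m³, cost = 5.291 $/kg
  concrete: σ_y = 42.70 MPa, ρ = 2333 kg/m³, cost = 0.09270 $/kg
  tungsten: σ_y = 627.0 MPa, ρ = 19300 kg/m³, cost = 49.00 $/kg
  concrete: M = 197 kN·m per $
  elm: M = 60.7 kN·m per $
  maraging steel: M = 6.49 kN·m per $
  brass: M = 6.02 kN·m per $
  tungsten: M = 0.663 kN·m per $
Concrete ranks first.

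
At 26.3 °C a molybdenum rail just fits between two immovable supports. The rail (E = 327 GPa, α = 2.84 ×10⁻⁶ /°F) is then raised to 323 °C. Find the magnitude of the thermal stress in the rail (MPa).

α = 2.84×10⁻⁶/°F × 9/5 = 5.11×10⁻⁶/K.
ΔT = 296.7 K. Constrained thermal stress σ = E·α·ΔT = 327.0×10³ MPa × 5.11×10⁻⁶ × 296.7 = 496 MPa (compressive).

496 MPa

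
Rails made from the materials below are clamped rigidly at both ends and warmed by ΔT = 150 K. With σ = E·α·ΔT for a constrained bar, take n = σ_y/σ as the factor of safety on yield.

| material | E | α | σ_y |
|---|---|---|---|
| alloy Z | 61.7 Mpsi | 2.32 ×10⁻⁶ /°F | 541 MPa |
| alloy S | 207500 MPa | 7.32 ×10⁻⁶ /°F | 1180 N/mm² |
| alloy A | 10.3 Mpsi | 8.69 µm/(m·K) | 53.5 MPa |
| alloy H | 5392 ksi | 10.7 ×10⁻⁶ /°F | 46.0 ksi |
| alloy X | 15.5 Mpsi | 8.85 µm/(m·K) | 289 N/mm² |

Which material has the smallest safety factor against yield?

Per material, after unit conversion:
  alloy Z: E = 425.4, α = 4.18, σ_y = 541.0 → σ = 266 MPa, n = 2.03
  alloy S: E = 207.5, α = 13.2, σ_y = 1180 → σ = 410 MPa, n = 2.88
  alloy A: E = 71.02, α = 8.69, σ_y = 53.50 → σ = 92.6 MPa, n = 0.578
  alloy H: E = 37.18, α = 19.3, σ_y = 317.2 → σ = 107 MPa, n = 2.95
  alloy X: E = 106.9, α = 8.85, σ_y = 289.0 → σ = 142 MPa, n = 2.04
Smallest n: alloy A with n = 0.578.

alloy A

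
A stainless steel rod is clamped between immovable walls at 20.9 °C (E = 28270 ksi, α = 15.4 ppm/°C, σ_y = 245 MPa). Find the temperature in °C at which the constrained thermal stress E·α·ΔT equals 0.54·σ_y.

65.0 °C

E = 28270 ksi = 194.9 GPa.
E·α·ΔT = 132.3 MPa ⇒ ΔT = 132.3 / (194.9×10³ × 15.4×10⁻⁶) = 44.08 K.
T = 20.9 + 44.08 = 64.98 °C.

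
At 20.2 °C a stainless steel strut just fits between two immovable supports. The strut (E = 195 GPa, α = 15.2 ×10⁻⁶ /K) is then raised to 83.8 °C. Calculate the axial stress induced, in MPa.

ΔT = 63.60 K. Constrained thermal stress σ = E·α·ΔT = 195.0×10³ MPa × 15.2×10⁻⁶ × 63.60 = 189 MPa (compressive).

189 MPa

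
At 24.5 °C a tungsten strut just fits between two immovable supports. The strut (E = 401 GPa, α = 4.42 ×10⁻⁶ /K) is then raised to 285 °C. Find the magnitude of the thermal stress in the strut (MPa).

ΔT = 260.5 K. Constrained thermal stress σ = E·α·ΔT = 401.0×10³ MPa × 4.42×10⁻⁶ × 260.5 = 462 MPa (compressive).

462 MPa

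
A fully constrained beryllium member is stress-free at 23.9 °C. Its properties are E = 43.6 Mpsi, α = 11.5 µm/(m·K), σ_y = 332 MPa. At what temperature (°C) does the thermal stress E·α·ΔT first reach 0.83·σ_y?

104 °C

E = 43.6 Mpsi = 300.6 GPa.
E·α·ΔT = 275.6 MPa ⇒ ΔT = 275.6 / (300.6×10³ × 11.5×10⁻⁶) = 79.71 K.
T = 23.9 + 79.71 = 103.6 °C.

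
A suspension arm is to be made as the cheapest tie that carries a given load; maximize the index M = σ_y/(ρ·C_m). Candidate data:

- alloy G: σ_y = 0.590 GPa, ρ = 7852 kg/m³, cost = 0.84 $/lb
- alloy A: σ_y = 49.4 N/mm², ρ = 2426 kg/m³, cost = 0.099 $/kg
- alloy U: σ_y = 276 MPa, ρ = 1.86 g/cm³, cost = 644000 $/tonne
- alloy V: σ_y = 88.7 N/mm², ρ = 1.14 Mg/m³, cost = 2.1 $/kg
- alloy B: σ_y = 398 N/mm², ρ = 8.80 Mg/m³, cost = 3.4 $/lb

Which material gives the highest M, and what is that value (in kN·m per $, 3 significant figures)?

After converting to SI:
  alloy G: σ_y = 590.0 MPa, ρ = 7852 kg/m³, cost = 1.852 $/kg
  alloy A: σ_y = 49.40 MPa, ρ = 2426 kg/m³, cost = 0.09900 $/kg
  alloy U: σ_y = 276.0 MPa, ρ = 1860 kg/m³, cost = 644.0 $/kg
  alloy V: σ_y = 88.70 MPa, ρ = 1140 kg/m³, cost = 2.100 $/kg
  alloy B: σ_y = 398.0 MPa, ρ = 8800 kg/m³, cost = 7.496 $/kg
  alloy A: M = 206 kN·m per $
  alloy G: M = 40.6 kN·m per $
  alloy V: M = 37.1 kN·m per $
  alloy B: M = 6.03 kN·m per $
  alloy U: M = 0.230 kN·m per $
Highest index: alloy A.

alloy A, M = 206 kN·m per $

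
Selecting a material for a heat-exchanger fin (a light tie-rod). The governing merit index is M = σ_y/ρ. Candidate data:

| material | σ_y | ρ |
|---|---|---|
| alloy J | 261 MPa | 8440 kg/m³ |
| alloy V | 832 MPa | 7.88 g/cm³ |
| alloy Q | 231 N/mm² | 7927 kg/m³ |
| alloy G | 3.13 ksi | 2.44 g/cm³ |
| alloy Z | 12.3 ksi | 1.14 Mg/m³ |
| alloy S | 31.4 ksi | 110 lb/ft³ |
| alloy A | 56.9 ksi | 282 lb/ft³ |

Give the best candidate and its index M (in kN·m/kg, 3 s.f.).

In SI units:
  alloy J: σ_y = 261.0 MPa, ρ = 8440 kg/m³
  alloy V: σ_y = 832.0 MPa, ρ = 7880 kg/m³
  alloy Q: σ_y = 231.0 MPa, ρ = 7927 kg/m³
  alloy G: σ_y = 21.58 MPa, ρ = 2440 kg/m³
  alloy Z: σ_y = 84.81 MPa, ρ = 1140 kg/m³
  alloy S: σ_y = 216.5 MPa, ρ = 1762 kg/m³
  alloy A: σ_y = 392.3 MPa, ρ = 4517 kg/m³
  alloy S: M = 123 kN·m/kg
  alloy V: M = 106 kN·m/kg
  alloy A: M = 86.8 kN·m/kg
  alloy Z: M = 74.4 kN·m/kg
  alloy J: M = 30.9 kN·m/kg
  alloy Q: M = 29.1 kN·m/kg
  alloy G: M = 8.84 kN·m/kg
Alloy S has the largest M.

alloy S, M = 123 kN·m/kg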